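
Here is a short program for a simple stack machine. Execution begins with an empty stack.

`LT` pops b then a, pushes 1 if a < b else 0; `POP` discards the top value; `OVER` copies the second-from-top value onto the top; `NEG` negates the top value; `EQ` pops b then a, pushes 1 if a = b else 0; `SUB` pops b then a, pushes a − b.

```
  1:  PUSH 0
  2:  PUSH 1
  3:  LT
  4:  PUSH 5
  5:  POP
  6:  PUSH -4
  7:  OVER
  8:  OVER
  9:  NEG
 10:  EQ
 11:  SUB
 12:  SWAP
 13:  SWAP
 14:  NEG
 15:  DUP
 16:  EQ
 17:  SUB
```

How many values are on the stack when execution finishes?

1

PUSH 0  → 0
PUSH 1  → 0 1
LT      → 1
PUSH 5  → 1 5
POP     → 1
PUSH -4 → 1 -4
OVER    → 1 -4 1
OVER    → 1 -4 1 -4
NEG     → 1 -4 1 4
EQ      → 1 -4 0
SUB     → 1 -4
SWAP    → -4 1
SWAP    → 1 -4
NEG     → 1 4
DUP     → 1 4 4
EQ      → 1 1
SUB     → 0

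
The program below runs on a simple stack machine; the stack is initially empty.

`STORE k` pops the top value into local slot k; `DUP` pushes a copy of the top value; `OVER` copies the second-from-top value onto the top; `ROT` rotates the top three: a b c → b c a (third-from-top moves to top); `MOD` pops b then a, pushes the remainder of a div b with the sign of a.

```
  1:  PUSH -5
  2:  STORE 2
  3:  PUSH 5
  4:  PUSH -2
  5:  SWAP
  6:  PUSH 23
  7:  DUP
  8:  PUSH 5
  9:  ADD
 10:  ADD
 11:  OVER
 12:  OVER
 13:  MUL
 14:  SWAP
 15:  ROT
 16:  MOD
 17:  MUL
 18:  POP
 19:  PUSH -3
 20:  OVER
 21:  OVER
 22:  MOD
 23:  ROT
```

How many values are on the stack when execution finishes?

PUSH -5 → [-5]
STORE 2 → []
PUSH 5  → [5]
PUSH -2 → [5, -2]
SWAP    → [-2, 5]
PUSH 23 → [-2, 5, 23]
DUP     → [-2, 5, 23, 23]
PUSH 5  → [-2, 5, 23, 23, 5]
ADD     → [-2, 5, 23, 28]
ADD     → [-2, 5, 51]
OVER    → [-2, 5, 51, 5]
OVER    → [-2, 5, 51, 5, 51]
MUL     → [-2, 5, 51, 255]
SWAP    → [-2, 5, 255, 51]
ROT     → [-2, 255, 51, 5]
MOD     → [-2, 255, 1]
MUL     → [-2, 255]
POP     → [-2]
PUSH -3 → [-2, -3]
OVER    → [-2, -3, -2]
OVER    → [-2, -3, -2, -3]
MOD     → [-2, -3, -2]
ROT     → [-3, -2, -2]

3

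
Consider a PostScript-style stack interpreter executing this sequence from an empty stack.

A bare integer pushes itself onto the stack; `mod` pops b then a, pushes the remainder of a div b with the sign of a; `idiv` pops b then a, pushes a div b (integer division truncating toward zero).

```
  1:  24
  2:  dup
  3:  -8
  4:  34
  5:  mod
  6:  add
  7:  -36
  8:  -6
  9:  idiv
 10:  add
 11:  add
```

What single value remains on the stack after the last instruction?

46

24   -> [24]
dup  -> [24, 24]
-8   -> [24, 24, -8]
34   -> [24, 24, -8, 34]
mod  -> [24, 24, -8]
add  -> [24, 16]
-36  -> [24, 16, -36]
-6   -> [24, 16, -36, -6]
idiv -> [24, 16, 6]
add  -> [24, 22]
add  -> [46]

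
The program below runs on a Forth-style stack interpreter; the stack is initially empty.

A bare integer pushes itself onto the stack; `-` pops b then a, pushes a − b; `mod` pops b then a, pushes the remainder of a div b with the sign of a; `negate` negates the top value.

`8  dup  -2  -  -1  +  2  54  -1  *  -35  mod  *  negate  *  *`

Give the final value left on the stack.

2736

8      → 8
dup    → 8 8
-2     → 8 8 -2
-      → 8 10
-1     → 8 10 -1
+      → 8 9
2      → 8 9 2
54     → 8 9 2 54
-1     → 8 9 2 54 -1
*      → 8 9 2 -54
-35    → 8 9 2 -54 -35
mod    → 8 9 2 -19
*      → 8 9 -38
negate → 8 9 38
*      → 8 342
*      → 2736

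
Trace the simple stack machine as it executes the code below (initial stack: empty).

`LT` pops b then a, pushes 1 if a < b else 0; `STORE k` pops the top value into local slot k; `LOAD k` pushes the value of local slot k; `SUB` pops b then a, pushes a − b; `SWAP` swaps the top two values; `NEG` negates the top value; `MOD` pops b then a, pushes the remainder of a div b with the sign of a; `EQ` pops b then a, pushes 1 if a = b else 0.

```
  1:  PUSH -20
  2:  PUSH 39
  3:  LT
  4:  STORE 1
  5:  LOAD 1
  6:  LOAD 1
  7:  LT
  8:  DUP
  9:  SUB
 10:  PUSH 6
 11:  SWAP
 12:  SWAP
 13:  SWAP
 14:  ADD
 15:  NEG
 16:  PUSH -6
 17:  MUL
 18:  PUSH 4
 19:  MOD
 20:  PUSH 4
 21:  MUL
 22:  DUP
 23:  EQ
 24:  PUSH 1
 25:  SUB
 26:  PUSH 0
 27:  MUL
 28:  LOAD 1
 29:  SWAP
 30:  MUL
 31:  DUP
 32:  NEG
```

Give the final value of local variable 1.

PUSH -20 : -20
PUSH 39  : -20 39
LT       : 1
STORE 1  : (empty)
LOAD 1   : 1
LOAD 1   : 1 1
LT       : 0
DUP      : 0 0
SUB      : 0
PUSH 6   : 0 6
SWAP     : 6 0
SWAP     : 0 6
SWAP     : 6 0
ADD      : 6
NEG      : -6
PUSH -6  : -6 -6
MUL      : 36
PUSH 4   : 36 4
MOD      : 0
PUSH 4   : 0 4
MUL      : 0
DUP      : 0 0
EQ       : 1
PUSH 1   : 1 1
SUB      : 0
PUSH 0   : 0 0
MUL      : 0
LOAD 1   : 0 1
SWAP     : 1 0
MUL      : 0
DUP      : 0 0
NEG      : 0 0

1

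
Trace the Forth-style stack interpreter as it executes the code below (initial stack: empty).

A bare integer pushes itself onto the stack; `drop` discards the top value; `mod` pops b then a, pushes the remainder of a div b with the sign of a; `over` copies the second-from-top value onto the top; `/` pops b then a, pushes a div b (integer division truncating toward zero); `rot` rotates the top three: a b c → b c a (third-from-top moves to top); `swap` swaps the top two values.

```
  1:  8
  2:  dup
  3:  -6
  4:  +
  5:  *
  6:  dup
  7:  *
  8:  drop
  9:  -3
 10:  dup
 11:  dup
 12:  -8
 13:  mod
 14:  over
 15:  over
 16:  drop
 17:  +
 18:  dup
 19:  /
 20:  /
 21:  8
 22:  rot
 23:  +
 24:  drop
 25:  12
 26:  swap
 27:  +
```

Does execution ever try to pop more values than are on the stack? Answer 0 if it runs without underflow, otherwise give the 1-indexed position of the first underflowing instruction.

0

8     8
dup   8 8
-6    8 8 -6
+     8 2
*     16
dup   16 16
*     256
drop  (empty)
-3    -3
dup   -3 -3
dup   -3 -3 -3
-8    -3 -3 -3 -8
mod   -3 -3 -3
over  -3 -3 -3 -3
over  -3 -3 -3 -3 -3
drop  -3 -3 -3 -3
+     -3 -3 -6
dup   -3 -3 -6 -6
/     -3 -3 1
/     -3 -3
8     -3 -3 8
rot   -3 8 -3
+     -3 5
drop  -3
12    -3 12
swap  12 -3
+     9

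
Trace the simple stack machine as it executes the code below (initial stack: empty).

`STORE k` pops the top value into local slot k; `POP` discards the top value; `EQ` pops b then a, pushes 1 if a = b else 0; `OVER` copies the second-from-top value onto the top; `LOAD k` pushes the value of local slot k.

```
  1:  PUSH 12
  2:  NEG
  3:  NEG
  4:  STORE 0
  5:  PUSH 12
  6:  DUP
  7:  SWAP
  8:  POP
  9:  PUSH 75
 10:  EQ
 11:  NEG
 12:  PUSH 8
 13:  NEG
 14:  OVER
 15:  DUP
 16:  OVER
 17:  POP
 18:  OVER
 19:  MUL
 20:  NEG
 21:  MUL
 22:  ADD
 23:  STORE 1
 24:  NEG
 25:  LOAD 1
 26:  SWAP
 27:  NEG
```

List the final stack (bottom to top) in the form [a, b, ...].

PUSH 12 → [12]
NEG     → [-12]
NEG     → [12]
STORE 0 → []
PUSH 12 → [12]
DUP     → [12, 12]
SWAP    → [12, 12]
POP     → [12]
PUSH 75 → [12, 75]
EQ      → [0]
NEG     → [0]
PUSH 8  → [0, 8]
NEG     → [0, -8]
OVER    → [0, -8, 0]
DUP     → [0, -8, 0, 0]
OVER    → [0, -8, 0, 0, 0]
POP     → [0, -8, 0, 0]
OVER    → [0, -8, 0, 0, 0]
MUL     → [0, -8, 0, 0]
NEG     → [0, -8, 0, 0]
MUL     → [0, -8, 0]
ADD     → [0, -8]
STORE 1 → [0]
NEG     → [0]
LOAD 1  → [0, -8]
SWAP    → [-8, 0]
NEG     → [-8, 0]

[-8, 0]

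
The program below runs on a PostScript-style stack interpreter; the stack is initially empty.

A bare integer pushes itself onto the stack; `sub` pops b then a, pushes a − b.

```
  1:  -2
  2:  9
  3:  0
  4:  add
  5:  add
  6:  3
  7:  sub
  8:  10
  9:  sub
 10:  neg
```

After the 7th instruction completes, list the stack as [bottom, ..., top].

-2  -> [-2]
9   -> [-2, 9]
0   -> [-2, 9, 0]
add -> [-2, 9]
add -> [7]
3   -> [7, 3]
sub -> [4]

[4]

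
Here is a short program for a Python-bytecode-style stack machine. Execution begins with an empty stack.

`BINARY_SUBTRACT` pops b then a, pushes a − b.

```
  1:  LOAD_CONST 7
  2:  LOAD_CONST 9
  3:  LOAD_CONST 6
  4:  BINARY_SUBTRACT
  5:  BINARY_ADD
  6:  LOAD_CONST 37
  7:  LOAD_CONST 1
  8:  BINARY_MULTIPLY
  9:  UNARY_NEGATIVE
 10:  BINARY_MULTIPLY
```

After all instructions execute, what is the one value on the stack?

LOAD_CONST 7    -> 7
LOAD_CONST 9    -> 7 9
LOAD_CONST 6    -> 7 9 6
BINARY_SUBTRACT -> 7 3
BINARY_ADD      -> 10
LOAD_CONST 37   -> 10 37
LOAD_CONST 1    -> 10 37 1
BINARY_MULTIPLY -> 10 37
UNARY_NEGATIVE  -> 10 -37
BINARY_MULTIPLY -> -370

-370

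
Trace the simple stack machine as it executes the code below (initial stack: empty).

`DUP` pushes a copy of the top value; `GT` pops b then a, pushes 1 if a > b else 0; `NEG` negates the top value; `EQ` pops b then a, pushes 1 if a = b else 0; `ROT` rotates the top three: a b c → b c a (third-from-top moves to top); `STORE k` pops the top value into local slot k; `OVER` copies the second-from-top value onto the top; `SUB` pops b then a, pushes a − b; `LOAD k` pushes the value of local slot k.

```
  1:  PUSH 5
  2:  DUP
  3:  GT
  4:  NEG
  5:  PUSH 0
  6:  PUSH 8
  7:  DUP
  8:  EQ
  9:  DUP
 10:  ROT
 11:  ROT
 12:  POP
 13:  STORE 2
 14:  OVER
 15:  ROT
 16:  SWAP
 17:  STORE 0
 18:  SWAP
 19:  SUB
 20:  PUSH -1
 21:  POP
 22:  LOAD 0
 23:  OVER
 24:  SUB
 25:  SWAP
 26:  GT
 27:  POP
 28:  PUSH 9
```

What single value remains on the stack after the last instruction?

PUSH 5  -> 5
DUP     -> 5 5
GT      -> 0
NEG     -> 0
PUSH 0  -> 0 0
PUSH 8  -> 0 0 8
DUP     -> 0 0 8 8
EQ      -> 0 0 1
DUP     -> 0 0 1 1
ROT     -> 0 1 1 0
ROT     -> 0 1 0 1
POP     -> 0 1 0
STORE 2 -> 0 1
OVER    -> 0 1 0
ROT     -> 1 0 0
SWAP    -> 1 0 0
STORE 0 -> 1 0
SWAP    -> 0 1
SUB     -> -1
PUSH -1 -> -1 -1
POP     -> -1
LOAD 0  -> -1 0
OVER    -> -1 0 -1
SUB     -> -1 1
SWAP    -> 1 -1
GT      -> 1
POP     -> (empty)
PUSH 9  -> 9

9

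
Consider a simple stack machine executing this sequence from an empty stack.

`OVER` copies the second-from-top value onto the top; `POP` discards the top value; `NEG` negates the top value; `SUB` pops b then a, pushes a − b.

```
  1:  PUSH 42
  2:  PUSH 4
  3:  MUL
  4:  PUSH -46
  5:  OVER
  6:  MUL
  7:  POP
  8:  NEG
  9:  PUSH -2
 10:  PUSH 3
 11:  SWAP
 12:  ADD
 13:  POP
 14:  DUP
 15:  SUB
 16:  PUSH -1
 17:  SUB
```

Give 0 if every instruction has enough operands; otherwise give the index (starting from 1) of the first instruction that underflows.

PUSH 42  -> [42]
PUSH 4   -> [42, 4]
MUL      -> [168]
PUSH -46 -> [168, -46]
OVER     -> [168, -46, 168]
MUL      -> [168, -7728]
POP      -> [168]
NEG      -> [-168]
PUSH -2  -> [-168, -2]
PUSH 3   -> [-168, -2, 3]
SWAP     -> [-168, 3, -2]
ADD      -> [-168, 1]
POP      -> [-168]
DUP      -> [-168, -168]
SUB      -> [0]
PUSH -1  -> [0, -1]
SUB      -> [1]

0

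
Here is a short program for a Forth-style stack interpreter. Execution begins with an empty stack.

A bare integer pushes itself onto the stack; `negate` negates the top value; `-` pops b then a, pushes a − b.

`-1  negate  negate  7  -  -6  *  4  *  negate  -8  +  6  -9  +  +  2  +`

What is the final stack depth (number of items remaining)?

-1     -> -1
negate -> 1
negate -> -1
7      -> -1 7
-      -> -8
-6     -> -8 -6
*      -> 48
4      -> 48 4
*      -> 192
negate -> -192
-8     -> -192 -8
+      -> -200
6      -> -200 6
-9     -> -200 6 -9
+      -> -200 -3
+      -> -203
2      -> -203 2
+      -> -201

1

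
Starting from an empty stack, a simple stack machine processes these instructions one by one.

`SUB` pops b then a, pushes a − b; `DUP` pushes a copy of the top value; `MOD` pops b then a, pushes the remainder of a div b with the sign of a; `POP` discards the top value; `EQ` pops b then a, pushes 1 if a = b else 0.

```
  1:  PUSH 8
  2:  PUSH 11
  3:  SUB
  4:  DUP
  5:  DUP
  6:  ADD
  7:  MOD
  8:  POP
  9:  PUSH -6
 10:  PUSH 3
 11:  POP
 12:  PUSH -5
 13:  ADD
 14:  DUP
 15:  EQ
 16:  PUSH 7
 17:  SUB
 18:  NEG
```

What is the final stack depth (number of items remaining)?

PUSH 8  : [8]
PUSH 11 : [8, 11]
SUB     : [-3]
DUP     : [-3, -3]
DUP     : [-3, -3, -3]
ADD     : [-3, -6]
MOD     : [-3]
POP     : []
PUSH -6 : [-6]
PUSH 3  : [-6, 3]
POP     : [-6]
PUSH -5 : [-6, -5]
ADD     : [-11]
DUP     : [-11, -11]
EQ      : [1]
PUSH 7  : [1, 7]
SUB     : [-6]
NEG     : [6]

1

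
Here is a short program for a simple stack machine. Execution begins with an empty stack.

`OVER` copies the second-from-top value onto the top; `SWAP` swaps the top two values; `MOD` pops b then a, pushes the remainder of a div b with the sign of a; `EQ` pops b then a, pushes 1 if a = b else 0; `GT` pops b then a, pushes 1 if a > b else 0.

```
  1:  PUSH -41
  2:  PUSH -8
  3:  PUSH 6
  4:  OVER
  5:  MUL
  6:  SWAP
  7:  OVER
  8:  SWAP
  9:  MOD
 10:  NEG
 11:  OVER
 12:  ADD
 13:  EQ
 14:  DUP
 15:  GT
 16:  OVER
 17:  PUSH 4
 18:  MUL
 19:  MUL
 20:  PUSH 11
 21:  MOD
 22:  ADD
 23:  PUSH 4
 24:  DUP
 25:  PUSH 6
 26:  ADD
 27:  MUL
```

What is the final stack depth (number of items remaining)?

PUSH -41 → -41
PUSH -8  → -41 -8
PUSH 6   → -41 -8 6
OVER     → -41 -8 6 -8
MUL      → -41 -8 -48
SWAP     → -41 -48 -8
OVER     → -41 -48 -8 -48
SWAP     → -41 -48 -48 -8
MOD      → -41 -48 0
NEG      → -41 -48 0
OVER     → -41 -48 0 -48
ADD      → -41 -48 -48
EQ       → -41 1
DUP      → -41 1 1
GT       → -41 0
OVER     → -41 0 -41
PUSH 4   → -41 0 -41 4
MUL      → -41 0 -164
MUL      → -41 0
PUSH 11  → -41 0 11
MOD      → -41 0
ADD      → -41
PUSH 4   → -41 4
DUP      → -41 4 4
PUSH 6   → -41 4 4 6
ADD      → -41 4 10
MUL      → -41 40

2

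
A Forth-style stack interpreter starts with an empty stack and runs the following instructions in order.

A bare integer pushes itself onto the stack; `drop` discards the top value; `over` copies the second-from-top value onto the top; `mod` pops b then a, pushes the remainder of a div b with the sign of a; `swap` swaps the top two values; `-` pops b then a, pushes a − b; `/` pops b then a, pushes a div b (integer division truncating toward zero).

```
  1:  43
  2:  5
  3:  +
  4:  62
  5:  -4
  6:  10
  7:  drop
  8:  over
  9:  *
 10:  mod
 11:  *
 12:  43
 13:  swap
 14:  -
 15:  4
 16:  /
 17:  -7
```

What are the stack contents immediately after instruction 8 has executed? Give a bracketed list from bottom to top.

[48, 62, -4, 62]

43   : 43
5    : 43 5
+    : 48
62   : 48 62
-4   : 48 62 -4
10   : 48 62 -4 10
drop : 48 62 -4
over : 48 62 -4 62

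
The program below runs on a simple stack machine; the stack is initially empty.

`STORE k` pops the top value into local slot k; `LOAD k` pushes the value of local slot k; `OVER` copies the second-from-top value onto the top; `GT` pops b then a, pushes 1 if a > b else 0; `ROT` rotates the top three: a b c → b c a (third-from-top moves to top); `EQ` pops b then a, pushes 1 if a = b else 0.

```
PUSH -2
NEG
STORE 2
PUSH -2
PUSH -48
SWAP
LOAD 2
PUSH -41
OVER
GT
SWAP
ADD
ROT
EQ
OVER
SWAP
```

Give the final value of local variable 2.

2

PUSH -2   [-2]
NEG       [2]
STORE 2   []
PUSH -2   [-2]
PUSH -48  [-2, -48]
SWAP      [-48, -2]
LOAD 2    [-48, -2, 2]
PUSH -41  [-48, -2, 2, -41]
OVER      [-48, -2, 2, -41, 2]
GT        [-48, -2, 2, 0]
SWAP      [-48, -2, 0, 2]
ADD       [-48, -2, 2]
ROT       [-2, 2, -48]
EQ        [-2, 0]
OVER      [-2, 0, -2]
SWAP      [-2, -2, 0]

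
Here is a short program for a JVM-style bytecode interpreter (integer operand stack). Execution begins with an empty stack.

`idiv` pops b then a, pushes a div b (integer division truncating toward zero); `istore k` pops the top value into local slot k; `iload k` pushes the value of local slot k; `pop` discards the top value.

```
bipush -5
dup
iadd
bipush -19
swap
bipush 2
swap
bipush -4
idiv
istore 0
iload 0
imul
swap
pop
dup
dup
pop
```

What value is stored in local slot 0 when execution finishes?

bipush -5   -5
dup         -5 -5
iadd        -10
bipush -19  -10 -19
swap        -19 -10
bipush 2    -19 -10 2
swap        -19 2 -10
bipush -4   -19 2 -10 -4
idiv        -19 2 2
istore 0    -19 2
iload 0     -19 2 2
imul        -19 4
swap        4 -19
pop         4
dup         4 4
dup         4 4 4
pop         4 4

2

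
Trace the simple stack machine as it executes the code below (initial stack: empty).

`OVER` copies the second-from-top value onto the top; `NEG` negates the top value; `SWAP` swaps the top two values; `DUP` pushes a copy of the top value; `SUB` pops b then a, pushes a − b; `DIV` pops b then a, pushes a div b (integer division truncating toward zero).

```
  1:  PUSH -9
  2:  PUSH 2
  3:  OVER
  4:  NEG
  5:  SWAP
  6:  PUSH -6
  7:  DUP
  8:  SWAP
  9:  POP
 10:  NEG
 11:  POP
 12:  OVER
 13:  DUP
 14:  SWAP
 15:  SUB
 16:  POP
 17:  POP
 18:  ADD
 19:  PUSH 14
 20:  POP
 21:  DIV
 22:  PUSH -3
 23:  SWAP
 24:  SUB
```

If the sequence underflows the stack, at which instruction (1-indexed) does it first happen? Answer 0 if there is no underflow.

PUSH -9 -> -9
PUSH 2  -> -9 2
OVER    -> -9 2 -9
NEG     -> -9 2 9
SWAP    -> -9 9 2
PUSH -6 -> -9 9 2 -6
DUP     -> -9 9 2 -6 -6
SWAP    -> -9 9 2 -6 -6
POP     -> -9 9 2 -6
NEG     -> -9 9 2 6
POP     -> -9 9 2
OVER    -> -9 9 2 9
DUP     -> -9 9 2 9 9
SWAP    -> -9 9 2 9 9
SUB     -> -9 9 2 0
POP     -> -9 9 2
POP     -> -9 9
ADD     -> 0
PUSH 14 -> 0 14
POP     -> 0
DIV  — needs 2 operands, stack has 1 → underflow

21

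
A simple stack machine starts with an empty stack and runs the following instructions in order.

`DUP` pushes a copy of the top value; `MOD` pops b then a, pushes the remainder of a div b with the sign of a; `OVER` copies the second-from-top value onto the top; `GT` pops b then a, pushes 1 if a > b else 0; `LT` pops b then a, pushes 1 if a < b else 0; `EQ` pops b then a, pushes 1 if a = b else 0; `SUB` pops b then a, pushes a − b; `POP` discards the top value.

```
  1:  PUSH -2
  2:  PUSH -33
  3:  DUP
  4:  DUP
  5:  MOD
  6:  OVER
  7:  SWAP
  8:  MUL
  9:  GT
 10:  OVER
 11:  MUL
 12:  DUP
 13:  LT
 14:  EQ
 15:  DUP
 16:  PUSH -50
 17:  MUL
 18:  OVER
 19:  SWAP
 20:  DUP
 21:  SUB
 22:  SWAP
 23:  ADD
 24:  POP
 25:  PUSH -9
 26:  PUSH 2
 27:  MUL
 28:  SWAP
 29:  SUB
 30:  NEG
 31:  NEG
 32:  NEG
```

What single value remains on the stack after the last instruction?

PUSH -2  : -2
PUSH -33 : -2 -33
DUP      : -2 -33 -33
DUP      : -2 -33 -33 -33
MOD      : -2 -33 0
OVER     : -2 -33 0 -33
SWAP     : -2 -33 -33 0
MUL      : -2 -33 0
GT       : -2 0
OVER     : -2 0 -2
MUL      : -2 0
DUP      : -2 0 0
LT       : -2 0
EQ       : 0
DUP      : 0 0
PUSH -50 : 0 0 -50
MUL      : 0 0
OVER     : 0 0 0
SWAP     : 0 0 0
DUP      : 0 0 0 0
SUB      : 0 0 0
SWAP     : 0 0 0
ADD      : 0 0
POP      : 0
PUSH -9  : 0 -9
PUSH 2   : 0 -9 2
MUL      : 0 -18
SWAP     : -18 0
SUB      : -18
NEG      : 18
NEG      : -18
NEG      : 18

18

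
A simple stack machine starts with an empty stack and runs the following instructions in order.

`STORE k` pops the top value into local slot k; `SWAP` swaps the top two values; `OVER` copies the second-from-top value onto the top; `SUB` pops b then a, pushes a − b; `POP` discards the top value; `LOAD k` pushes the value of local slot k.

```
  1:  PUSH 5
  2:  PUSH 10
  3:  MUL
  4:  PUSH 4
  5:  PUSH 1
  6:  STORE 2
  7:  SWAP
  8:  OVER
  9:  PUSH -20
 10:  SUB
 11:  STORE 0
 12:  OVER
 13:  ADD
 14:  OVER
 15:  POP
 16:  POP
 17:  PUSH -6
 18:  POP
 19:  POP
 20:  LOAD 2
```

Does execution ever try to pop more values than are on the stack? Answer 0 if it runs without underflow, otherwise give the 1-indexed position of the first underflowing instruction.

PUSH 5   : [5]
PUSH 10  : [5, 10]
MUL      : [50]
PUSH 4   : [50, 4]
PUSH 1   : [50, 4, 1]
STORE 2  : [50, 4]
SWAP     : [4, 50]
OVER     : [4, 50, 4]
PUSH -20 : [4, 50, 4, -20]
SUB      : [4, 50, 24]
STORE 0  : [4, 50]
OVER     : [4, 50, 4]
ADD      : [4, 54]
OVER     : [4, 54, 4]
POP      : [4, 54]
POP      : [4]
PUSH -6  : [4, -6]
POP      : [4]
POP      : []
LOAD 2   : [1]

0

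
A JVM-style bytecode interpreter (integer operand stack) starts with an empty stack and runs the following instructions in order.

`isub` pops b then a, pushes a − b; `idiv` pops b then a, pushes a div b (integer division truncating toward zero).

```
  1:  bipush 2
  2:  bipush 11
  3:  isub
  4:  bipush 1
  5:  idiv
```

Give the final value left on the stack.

bipush 2   2
bipush 11  2 11
isub       -9
bipush 1   -9 1
idiv       -9

-9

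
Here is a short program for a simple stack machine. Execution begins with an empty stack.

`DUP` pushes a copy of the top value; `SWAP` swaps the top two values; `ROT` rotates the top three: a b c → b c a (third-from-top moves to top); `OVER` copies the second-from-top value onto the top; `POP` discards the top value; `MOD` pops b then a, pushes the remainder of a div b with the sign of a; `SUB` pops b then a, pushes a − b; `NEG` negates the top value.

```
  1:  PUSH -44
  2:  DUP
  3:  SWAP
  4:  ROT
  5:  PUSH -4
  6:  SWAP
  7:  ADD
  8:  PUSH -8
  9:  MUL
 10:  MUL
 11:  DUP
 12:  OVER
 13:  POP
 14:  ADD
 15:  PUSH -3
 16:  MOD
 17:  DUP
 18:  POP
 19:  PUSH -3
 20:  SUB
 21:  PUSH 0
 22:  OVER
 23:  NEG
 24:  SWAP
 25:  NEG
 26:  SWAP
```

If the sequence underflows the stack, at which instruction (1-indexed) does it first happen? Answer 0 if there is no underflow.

4

PUSH -44 → [-44]
DUP      → [-44, -44]
SWAP     → [-44, -44]
ROT  — needs 3 operands, stack has 2 → underflow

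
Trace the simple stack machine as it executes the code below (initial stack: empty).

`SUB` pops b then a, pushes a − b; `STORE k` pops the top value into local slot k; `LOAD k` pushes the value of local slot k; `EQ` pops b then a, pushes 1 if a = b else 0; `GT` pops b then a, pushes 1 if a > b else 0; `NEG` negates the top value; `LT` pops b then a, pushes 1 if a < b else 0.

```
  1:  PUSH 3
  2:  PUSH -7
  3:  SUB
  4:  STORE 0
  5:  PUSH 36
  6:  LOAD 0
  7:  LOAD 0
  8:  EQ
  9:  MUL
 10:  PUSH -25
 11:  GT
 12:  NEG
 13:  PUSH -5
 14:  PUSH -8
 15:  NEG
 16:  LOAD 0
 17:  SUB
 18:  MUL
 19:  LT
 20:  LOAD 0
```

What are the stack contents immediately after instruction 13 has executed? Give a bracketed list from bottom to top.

PUSH 3   : [3]
PUSH -7  : [3, -7]
SUB      : [10]
STORE 0  : []
PUSH 36  : [36]
LOAD 0   : [36, 10]
LOAD 0   : [36, 10, 10]
EQ       : [36, 1]
MUL      : [36]
PUSH -25 : [36, -25]
GT       : [1]
NEG      : [-1]
PUSH -5  : [-1, -5]

[-1, -5]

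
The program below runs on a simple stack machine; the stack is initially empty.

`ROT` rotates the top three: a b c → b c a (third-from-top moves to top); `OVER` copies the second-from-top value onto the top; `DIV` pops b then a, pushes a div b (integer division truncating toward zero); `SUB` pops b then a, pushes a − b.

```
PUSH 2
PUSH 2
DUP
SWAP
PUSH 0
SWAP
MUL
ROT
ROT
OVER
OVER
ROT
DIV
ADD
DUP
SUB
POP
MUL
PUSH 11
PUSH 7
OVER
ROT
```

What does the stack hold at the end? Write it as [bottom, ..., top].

[0, 7, 11, 11]

PUSH 2  : 2
PUSH 2  : 2 2
DUP     : 2 2 2
SWAP    : 2 2 2
PUSH 0  : 2 2 2 0
SWAP    : 2 2 0 2
MUL     : 2 2 0
ROT     : 2 0 2
ROT     : 0 2 2
OVER    : 0 2 2 2
OVER    : 0 2 2 2 2
ROT     : 0 2 2 2 2
DIV     : 0 2 2 1
ADD     : 0 2 3
DUP     : 0 2 3 3
SUB     : 0 2 0
POP     : 0 2
MUL     : 0
PUSH 11 : 0 11
PUSH 7  : 0 11 7
OVER    : 0 11 7 11
ROT     : 0 7 11 11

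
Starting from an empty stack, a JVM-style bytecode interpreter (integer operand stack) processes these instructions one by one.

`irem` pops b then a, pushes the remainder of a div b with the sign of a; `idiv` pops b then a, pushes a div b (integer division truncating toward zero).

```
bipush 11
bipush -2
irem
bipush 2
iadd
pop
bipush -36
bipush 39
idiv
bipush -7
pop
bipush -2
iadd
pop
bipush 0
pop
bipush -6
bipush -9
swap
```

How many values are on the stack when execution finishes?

2

bipush 11  → 11
bipush -2  → 11 -2
irem       → 1
bipush 2   → 1 2
iadd       → 3
pop        → (empty)
bipush -36 → -36
bipush 39  → -36 39
idiv       → 0
bipush -7  → 0 -7
pop        → 0
bipush -2  → 0 -2
iadd       → -2
pop        → (empty)
bipush 0   → 0
pop        → (empty)
bipush -6  → -6
bipush -9  → -6 -9
swap       → -9 -6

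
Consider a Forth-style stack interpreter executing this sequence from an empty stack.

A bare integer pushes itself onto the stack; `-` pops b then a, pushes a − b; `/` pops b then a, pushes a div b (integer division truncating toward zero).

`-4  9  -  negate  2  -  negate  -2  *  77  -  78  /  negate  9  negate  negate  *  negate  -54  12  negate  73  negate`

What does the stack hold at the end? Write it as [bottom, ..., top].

-4     → [-4]
9      → [-4, 9]
-      → [-13]
negate → [13]
2      → [13, 2]
-      → [11]
negate → [-11]
-2     → [-11, -2]
*      → [22]
77     → [22, 77]
-      → [-55]
78     → [-55, 78]
/      → [0]
negate → [0]
9      → [0, 9]
negate → [0, -9]
negate → [0, 9]
*      → [0]
negate → [0]
-54    → [0, -54]
12     → [0, -54, 12]
negate → [0, -54, -12]
73     → [0, -54, -12, 73]
negate → [0, -54, -12, -73]

[0, -54, -12, -73]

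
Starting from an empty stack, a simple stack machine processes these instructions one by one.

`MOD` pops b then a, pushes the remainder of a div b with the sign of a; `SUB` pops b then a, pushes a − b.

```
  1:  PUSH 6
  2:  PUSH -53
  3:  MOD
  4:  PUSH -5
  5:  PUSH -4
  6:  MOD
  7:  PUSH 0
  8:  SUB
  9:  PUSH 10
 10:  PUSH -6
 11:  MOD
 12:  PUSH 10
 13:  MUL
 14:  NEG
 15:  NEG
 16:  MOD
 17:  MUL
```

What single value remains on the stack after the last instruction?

PUSH 6   : 6
PUSH -53 : 6 -53
MOD      : 6
PUSH -5  : 6 -5
PUSH -4  : 6 -5 -4
MOD      : 6 -1
PUSH 0   : 6 -1 0
SUB      : 6 -1
PUSH 10  : 6 -1 10
PUSH -6  : 6 -1 10 -6
MOD      : 6 -1 4
PUSH 10  : 6 -1 4 10
MUL      : 6 -1 40
NEG      : 6 -1 -40
NEG      : 6 -1 40
MOD      : 6 -1
MUL      : -6

-6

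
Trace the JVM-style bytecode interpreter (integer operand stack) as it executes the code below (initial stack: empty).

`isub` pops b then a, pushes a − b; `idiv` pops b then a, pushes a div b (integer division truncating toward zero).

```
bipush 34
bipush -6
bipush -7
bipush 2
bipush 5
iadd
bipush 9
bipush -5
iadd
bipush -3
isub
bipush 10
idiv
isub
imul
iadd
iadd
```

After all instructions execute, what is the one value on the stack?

-21

bipush 34 -> [34]
bipush -6 -> [34, -6]
bipush -7 -> [34, -6, -7]
bipush 2  -> [34, -6, -7, 2]
bipush 5  -> [34, -6, -7, 2, 5]
iadd      -> [34, -6, -7, 7]
bipush 9  -> [34, -6, -7, 7, 9]
bipush -5 -> [34, -6, -7, 7, 9, -5]
iadd      -> [34, -6, -7, 7, 4]
bipush -3 -> [34, -6, -7, 7, 4, -3]
isub      -> [34, -6, -7, 7, 7]
bipush 10 -> [34, -6, -7, 7, 7, 10]
idiv      -> [34, -6, -7, 7, 0]
isub      -> [34, -6, -7, 7]
imul      -> [34, -6, -49]
iadd      -> [34, -55]
iadd      -> [-21]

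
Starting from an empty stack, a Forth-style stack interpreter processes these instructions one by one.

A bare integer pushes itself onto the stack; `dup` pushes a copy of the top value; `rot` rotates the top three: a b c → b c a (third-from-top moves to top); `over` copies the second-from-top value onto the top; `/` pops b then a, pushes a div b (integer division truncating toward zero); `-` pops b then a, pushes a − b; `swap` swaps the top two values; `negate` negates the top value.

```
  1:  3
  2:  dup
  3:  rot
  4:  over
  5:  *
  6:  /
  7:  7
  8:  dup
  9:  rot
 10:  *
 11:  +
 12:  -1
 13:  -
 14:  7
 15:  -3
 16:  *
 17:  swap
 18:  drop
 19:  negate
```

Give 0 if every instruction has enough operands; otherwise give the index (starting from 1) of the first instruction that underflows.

3

3   -> 3
dup -> 3 3
rot  — needs 3 operands, stack has 2 → underflow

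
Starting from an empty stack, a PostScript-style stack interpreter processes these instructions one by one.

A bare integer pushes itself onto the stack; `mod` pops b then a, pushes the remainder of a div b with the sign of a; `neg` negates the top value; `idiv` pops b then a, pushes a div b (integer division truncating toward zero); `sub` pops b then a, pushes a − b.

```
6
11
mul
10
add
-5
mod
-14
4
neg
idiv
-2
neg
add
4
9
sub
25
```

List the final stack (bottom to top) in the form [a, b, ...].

[1, 5, -5, 25]

6    → [6]
11   → [6, 11]
mul  → [66]
10   → [66, 10]
add  → [76]
-5   → [76, -5]
mod  → [1]
-14  → [1, -14]
4    → [1, -14, 4]
neg  → [1, -14, -4]
idiv → [1, 3]
-2   → [1, 3, -2]
neg  → [1, 3, 2]
add  → [1, 5]
4    → [1, 5, 4]
9    → [1, 5, 4, 9]
sub  → [1, 5, -5]
25   → [1, 5, -5, 25]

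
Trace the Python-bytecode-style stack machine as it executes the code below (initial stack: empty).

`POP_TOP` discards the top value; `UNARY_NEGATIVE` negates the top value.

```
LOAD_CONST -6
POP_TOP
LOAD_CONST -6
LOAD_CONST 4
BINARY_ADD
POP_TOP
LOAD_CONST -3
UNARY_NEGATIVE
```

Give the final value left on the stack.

LOAD_CONST -6  : [-6]
POP_TOP        : []
LOAD_CONST -6  : [-6]
LOAD_CONST 4   : [-6, 4]
BINARY_ADD     : [-2]
POP_TOP        : []
LOAD_CONST -3  : [-3]
UNARY_NEGATIVE : [3]

3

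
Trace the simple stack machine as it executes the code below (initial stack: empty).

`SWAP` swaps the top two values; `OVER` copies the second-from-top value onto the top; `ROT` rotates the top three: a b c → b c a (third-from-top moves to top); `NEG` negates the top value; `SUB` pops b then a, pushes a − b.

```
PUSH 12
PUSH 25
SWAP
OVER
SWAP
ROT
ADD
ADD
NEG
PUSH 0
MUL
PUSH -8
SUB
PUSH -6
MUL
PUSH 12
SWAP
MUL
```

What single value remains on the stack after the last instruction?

-576

PUSH 12  12
PUSH 25  12 25
SWAP     25 12
OVER     25 12 25
SWAP     25 25 12
ROT      25 12 25
ADD      25 37
ADD      62
NEG      -62
PUSH 0   -62 0
MUL      0
PUSH -8  0 -8
SUB      8
PUSH -6  8 -6
MUL      -48
PUSH 12  -48 12
SWAP     12 -48
MUL      -576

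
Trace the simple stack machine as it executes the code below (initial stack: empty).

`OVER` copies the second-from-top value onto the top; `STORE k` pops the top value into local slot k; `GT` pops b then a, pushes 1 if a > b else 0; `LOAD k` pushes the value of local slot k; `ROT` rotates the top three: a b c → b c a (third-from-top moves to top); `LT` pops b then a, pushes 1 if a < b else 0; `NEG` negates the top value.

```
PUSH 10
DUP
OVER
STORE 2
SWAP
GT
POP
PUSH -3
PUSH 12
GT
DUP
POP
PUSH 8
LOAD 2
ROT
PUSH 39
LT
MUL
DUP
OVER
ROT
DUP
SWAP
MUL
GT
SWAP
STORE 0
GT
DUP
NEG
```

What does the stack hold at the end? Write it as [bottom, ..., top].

PUSH 10 : 10
DUP     : 10 10
OVER    : 10 10 10
STORE 2 : 10 10
SWAP    : 10 10
GT      : 0
POP     : (empty)
PUSH -3 : -3
PUSH 12 : -3 12
GT      : 0
DUP     : 0 0
POP     : 0
PUSH 8  : 0 8
LOAD 2  : 0 8 10
ROT     : 8 10 0
PUSH 39 : 8 10 0 39
LT      : 8 10 1
MUL     : 8 10
DUP     : 8 10 10
OVER    : 8 10 10 10
ROT     : 8 10 10 10
DUP     : 8 10 10 10 10
SWAP    : 8 10 10 10 10
MUL     : 8 10 10 100
GT      : 8 10 0
SWAP    : 8 0 10
STORE 0 : 8 0
GT      : 1
DUP     : 1 1
NEG     : 1 -1

[1, -1]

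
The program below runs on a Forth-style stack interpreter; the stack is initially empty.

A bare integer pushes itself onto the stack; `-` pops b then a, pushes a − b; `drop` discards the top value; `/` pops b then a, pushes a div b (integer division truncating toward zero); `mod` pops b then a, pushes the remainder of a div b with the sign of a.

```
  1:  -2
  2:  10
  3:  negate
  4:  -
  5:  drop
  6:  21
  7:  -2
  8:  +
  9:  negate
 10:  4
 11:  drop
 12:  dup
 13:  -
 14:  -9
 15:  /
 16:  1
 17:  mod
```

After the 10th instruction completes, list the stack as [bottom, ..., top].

-2     : -2
10     : -2 10
negate : -2 -10
-      : 8
drop   : (empty)
21     : 21
-2     : 21 -2
+      : 19
negate : -19
4      : -19 4

[-19, 4]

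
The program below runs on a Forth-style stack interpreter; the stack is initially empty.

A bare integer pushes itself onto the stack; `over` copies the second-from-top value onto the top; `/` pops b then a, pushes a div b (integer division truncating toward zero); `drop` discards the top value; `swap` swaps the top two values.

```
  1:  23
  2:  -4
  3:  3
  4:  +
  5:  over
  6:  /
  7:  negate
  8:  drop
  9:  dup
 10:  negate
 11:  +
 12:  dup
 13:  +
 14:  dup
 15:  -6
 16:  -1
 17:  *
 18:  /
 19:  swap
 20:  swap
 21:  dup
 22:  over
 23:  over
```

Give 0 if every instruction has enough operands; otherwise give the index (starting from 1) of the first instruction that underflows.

0

23     → 23
-4     → 23 -4
3      → 23 -4 3
+      → 23 -1
over   → 23 -1 23
/      → 23 0
negate → 23 0
drop   → 23
dup    → 23 23
negate → 23 -23
+      → 0
dup    → 0 0
+      → 0
dup    → 0 0
-6     → 0 0 -6
-1     → 0 0 -6 -1
*      → 0 0 6
/      → 0 0
swap   → 0 0
swap   → 0 0
dup    → 0 0 0
over   → 0 0 0 0
over   → 0 0 0 0 0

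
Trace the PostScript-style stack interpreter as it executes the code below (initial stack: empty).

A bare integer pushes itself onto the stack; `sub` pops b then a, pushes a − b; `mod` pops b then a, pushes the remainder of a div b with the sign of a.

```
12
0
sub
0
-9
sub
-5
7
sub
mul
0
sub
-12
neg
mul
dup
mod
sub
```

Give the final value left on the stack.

12  -> 12
0   -> 12 0
sub -> 12
0   -> 12 0
-9  -> 12 0 -9
sub -> 12 9
-5  -> 12 9 -5
7   -> 12 9 -5 7
sub -> 12 9 -12
mul -> 12 -108
0   -> 12 -108 0
sub -> 12 -108
-12 -> 12 -108 -12
neg -> 12 -108 12
mul -> 12 -1296
dup -> 12 -1296 -1296
mod -> 12 0
sub -> 12

12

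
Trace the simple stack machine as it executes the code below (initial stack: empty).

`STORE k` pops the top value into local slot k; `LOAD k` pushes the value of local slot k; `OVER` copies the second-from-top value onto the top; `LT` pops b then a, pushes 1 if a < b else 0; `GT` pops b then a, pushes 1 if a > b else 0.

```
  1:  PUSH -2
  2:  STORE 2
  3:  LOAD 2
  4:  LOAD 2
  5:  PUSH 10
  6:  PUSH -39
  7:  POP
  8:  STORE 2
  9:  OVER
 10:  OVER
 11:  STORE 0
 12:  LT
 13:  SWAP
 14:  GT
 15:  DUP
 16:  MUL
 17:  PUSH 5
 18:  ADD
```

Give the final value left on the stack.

PUSH -2  : -2
STORE 2  : (empty)
LOAD 2   : -2
LOAD 2   : -2 -2
PUSH 10  : -2 -2 10
PUSH -39 : -2 -2 10 -39
POP      : -2 -2 10
STORE 2  : -2 -2
OVER     : -2 -2 -2
OVER     : -2 -2 -2 -2
STORE 0  : -2 -2 -2
LT       : -2 0
SWAP     : 0 -2
GT       : 1
DUP      : 1 1
MUL      : 1
PUSH 5   : 1 5
ADD      : 6

6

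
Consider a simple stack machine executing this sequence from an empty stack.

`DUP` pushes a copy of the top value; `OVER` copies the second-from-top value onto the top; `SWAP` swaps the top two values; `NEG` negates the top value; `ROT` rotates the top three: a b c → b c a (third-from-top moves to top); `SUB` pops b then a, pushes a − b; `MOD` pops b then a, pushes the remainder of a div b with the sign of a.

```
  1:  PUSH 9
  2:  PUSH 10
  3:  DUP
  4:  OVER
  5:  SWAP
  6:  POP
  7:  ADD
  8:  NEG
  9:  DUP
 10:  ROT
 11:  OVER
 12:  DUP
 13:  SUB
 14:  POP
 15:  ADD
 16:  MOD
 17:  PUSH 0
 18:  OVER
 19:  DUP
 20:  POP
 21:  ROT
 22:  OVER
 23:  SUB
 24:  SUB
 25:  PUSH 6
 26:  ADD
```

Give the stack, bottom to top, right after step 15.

PUSH 9  → 9
PUSH 10 → 9 10
DUP     → 9 10 10
OVER    → 9 10 10 10
SWAP    → 9 10 10 10
POP     → 9 10 10
ADD     → 9 20
NEG     → 9 -20
DUP     → 9 -20 -20
ROT     → -20 -20 9
OVER    → -20 -20 9 -20
DUP     → -20 -20 9 -20 -20
SUB     → -20 -20 9 0
POP     → -20 -20 9
ADD     → -20 -11

[-20, -11]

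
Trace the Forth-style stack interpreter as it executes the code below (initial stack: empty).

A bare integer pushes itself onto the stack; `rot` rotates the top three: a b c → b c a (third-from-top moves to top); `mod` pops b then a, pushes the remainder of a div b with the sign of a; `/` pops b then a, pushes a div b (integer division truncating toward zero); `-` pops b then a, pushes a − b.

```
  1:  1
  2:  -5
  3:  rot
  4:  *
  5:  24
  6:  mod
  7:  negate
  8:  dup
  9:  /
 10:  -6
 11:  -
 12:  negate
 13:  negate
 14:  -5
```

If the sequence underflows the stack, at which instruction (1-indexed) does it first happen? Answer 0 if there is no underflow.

3

1  -> [1]
-5 -> [1, -5]
rot  — needs 3 operands, stack has 2 → underflow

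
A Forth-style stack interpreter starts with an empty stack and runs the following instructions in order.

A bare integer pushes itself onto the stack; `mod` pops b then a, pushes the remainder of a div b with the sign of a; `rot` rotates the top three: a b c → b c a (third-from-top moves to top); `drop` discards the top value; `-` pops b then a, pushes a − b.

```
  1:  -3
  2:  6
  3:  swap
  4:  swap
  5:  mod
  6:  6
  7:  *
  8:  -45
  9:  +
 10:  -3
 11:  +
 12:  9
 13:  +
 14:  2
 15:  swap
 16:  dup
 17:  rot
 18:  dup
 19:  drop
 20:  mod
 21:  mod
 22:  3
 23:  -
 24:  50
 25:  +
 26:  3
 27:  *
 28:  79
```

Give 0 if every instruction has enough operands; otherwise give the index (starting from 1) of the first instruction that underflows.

0

-3   → [-3]
6    → [-3, 6]
swap → [6, -3]
swap → [-3, 6]
mod  → [-3]
6    → [-3, 6]
*    → [-18]
-45  → [-18, -45]
+    → [-63]
-3   → [-63, -3]
+    → [-66]
9    → [-66, 9]
+    → [-57]
2    → [-57, 2]
swap → [2, -57]
dup  → [2, -57, -57]
rot  → [-57, -57, 2]
dup  → [-57, -57, 2, 2]
drop → [-57, -57, 2]
mod  → [-57, -1]
mod  → [0]
3    → [0, 3]
-    → [-3]
50   → [-3, 50]
+    → [47]
3    → [47, 3]
*    → [141]
79   → [141, 79]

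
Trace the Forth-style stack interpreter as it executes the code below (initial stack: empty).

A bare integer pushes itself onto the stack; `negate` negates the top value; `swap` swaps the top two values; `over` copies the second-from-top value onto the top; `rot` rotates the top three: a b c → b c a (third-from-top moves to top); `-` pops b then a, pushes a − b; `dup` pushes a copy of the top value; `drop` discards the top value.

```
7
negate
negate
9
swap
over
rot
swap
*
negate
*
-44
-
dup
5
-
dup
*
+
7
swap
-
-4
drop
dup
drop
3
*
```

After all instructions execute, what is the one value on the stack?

7      : [7]
negate : [-7]
negate : [7]
9      : [7, 9]
swap   : [9, 7]
over   : [9, 7, 9]
rot    : [7, 9, 9]
swap   : [7, 9, 9]
*      : [7, 81]
negate : [7, -81]
*      : [-567]
-44    : [-567, -44]
-      : [-523]
dup    : [-523, -523]
5      : [-523, -523, 5]
-      : [-523, -528]
dup    : [-523, -528, -528]
*      : [-523, 278784]
+      : [278261]
7      : [278261, 7]
swap   : [7, 278261]
-      : [-278254]
-4     : [-278254, -4]
drop   : [-278254]
dup    : [-278254, -278254]
drop   : [-278254]
3      : [-278254, 3]
*      : [-834762]

-834762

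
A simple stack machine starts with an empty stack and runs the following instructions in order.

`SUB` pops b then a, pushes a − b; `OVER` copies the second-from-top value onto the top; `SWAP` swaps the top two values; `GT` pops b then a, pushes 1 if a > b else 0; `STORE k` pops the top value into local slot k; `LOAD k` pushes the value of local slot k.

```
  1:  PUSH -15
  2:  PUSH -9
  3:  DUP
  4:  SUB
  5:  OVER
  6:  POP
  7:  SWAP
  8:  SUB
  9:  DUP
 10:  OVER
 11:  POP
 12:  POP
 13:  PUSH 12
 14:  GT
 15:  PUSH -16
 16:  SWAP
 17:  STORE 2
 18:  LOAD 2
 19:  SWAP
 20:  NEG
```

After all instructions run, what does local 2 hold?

PUSH -15  [-15]
PUSH -9   [-15, -9]
DUP       [-15, -9, -9]
SUB       [-15, 0]
OVER      [-15, 0, -15]
POP       [-15, 0]
SWAP      [0, -15]
SUB       [15]
DUP       [15, 15]
OVER      [15, 15, 15]
POP       [15, 15]
POP       [15]
PUSH 12   [15, 12]
GT        [1]
PUSH -16  [1, -16]
SWAP      [-16, 1]
STORE 2   [-16]
LOAD 2    [-16, 1]
SWAP      [1, -16]
NEG       [1, 16]

1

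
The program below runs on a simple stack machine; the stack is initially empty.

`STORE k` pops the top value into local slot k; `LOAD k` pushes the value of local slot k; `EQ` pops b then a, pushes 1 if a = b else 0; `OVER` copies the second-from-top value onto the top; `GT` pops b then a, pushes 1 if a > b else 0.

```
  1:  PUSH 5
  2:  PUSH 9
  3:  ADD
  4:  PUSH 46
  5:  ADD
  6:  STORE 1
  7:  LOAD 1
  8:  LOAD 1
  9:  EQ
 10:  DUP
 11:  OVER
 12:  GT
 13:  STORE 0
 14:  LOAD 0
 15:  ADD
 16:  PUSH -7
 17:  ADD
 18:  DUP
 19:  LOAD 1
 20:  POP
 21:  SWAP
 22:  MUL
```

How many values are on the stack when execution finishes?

1

PUSH 5  -> 5
PUSH 9  -> 5 9
ADD     -> 14
PUSH 46 -> 14 46
ADD     -> 60
STORE 1 -> (empty)
LOAD 1  -> 60
LOAD 1  -> 60 60
EQ      -> 1
DUP     -> 1 1
OVER    -> 1 1 1
GT      -> 1 0
STORE 0 -> 1
LOAD 0  -> 1 0
ADD     -> 1
PUSH -7 -> 1 -7
ADD     -> -6
DUP     -> -6 -6
LOAD 1  -> -6 -6 60
POP     -> -6 -6
SWAP    -> -6 -6
MUL     -> 36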